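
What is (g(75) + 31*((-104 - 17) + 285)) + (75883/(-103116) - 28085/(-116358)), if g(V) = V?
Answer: 83866754921/16257956 ≈ 5158.5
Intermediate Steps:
(g(75) + 31*((-104 - 17) + 285)) + (75883/(-103116) - 28085/(-116358)) = (75 + 31*((-104 - 17) + 285)) + (75883/(-103116) - 28085/(-116358)) = (75 + 31*(-121 + 285)) + (75883*(-1/103116) - 28085*(-1/116358)) = (75 + 31*164) + (-75883/103116 + 685/2838) = (75 + 5084) - 8040083/16257956 = 5159 - 8040083/16257956 = 83866754921/16257956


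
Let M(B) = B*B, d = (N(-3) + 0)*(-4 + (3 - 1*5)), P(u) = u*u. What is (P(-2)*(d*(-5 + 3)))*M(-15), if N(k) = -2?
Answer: -21600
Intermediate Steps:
P(u) = u**2
d = 12 (d = (-2 + 0)*(-4 + (3 - 1*5)) = -2*(-4 + (3 - 5)) = -2*(-4 - 2) = -2*(-6) = 12)
M(B) = B**2
(P(-2)*(d*(-5 + 3)))*M(-15) = ((-2)**2*(12*(-5 + 3)))*(-15)**2 = (4*(12*(-2)))*225 = (4*(-24))*225 = -96*225 = -21600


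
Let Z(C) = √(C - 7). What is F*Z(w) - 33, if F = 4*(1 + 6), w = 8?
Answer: -5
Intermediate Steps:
F = 28 (F = 4*7 = 28)
Z(C) = √(-7 + C)
F*Z(w) - 33 = 28*√(-7 + 8) - 33 = 28*√1 - 33 = 28*1 - 33 = 28 - 33 = -5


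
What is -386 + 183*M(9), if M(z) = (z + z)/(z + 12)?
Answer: -1604/7 ≈ -229.14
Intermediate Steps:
M(z) = 2*z/(12 + z) (M(z) = (2*z)/(12 + z) = 2*z/(12 + z))
-386 + 183*M(9) = -386 + 183*(2*9/(12 + 9)) = -386 + 183*(2*9/21) = -386 + 183*(2*9*(1/21)) = -386 + 183*(6/7) = -386 + 1098/7 = -1604/7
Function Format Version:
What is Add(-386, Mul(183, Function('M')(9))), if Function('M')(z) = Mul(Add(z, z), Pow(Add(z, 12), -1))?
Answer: Rational(-1604, 7) ≈ -229.14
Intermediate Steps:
Function('M')(z) = Mul(2, z, Pow(Add(12, z), -1)) (Function('M')(z) = Mul(Mul(2, z), Pow(Add(12, z), -1)) = Mul(2, z, Pow(Add(12, z), -1)))
Add(-386, Mul(183, Function('M')(9))) = Add(-386, Mul(183, Mul(2, 9, Pow(Add(12, 9), -1)))) = Add(-386, Mul(183, Mul(2, 9, Pow(21, -1)))) = Add(-386, Mul(183, Mul(2, 9, Rational(1, 21)))) = Add(-386, Mul(183, Rational(6, 7))) = Add(-386, Rational(1098, 7)) = Rational(-1604, 7)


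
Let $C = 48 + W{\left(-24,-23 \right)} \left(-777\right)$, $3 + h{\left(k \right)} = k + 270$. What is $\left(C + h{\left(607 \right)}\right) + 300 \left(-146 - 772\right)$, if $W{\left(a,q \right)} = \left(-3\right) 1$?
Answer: $-272147$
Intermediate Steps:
$h{\left(k \right)} = 267 + k$ ($h{\left(k \right)} = -3 + \left(k + 270\right) = -3 + \left(270 + k\right) = 267 + k$)
$W{\left(a,q \right)} = -3$
$C = 2379$ ($C = 48 - -2331 = 48 + 2331 = 2379$)
$\left(C + h{\left(607 \right)}\right) + 300 \left(-146 - 772\right) = \left(2379 + \left(267 + 607\right)\right) + 300 \left(-146 - 772\right) = \left(2379 + 874\right) + 300 \left(-918\right) = 3253 - 275400 = -272147$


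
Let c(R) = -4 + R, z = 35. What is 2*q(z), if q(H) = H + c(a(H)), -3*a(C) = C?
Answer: 116/3 ≈ 38.667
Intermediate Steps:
a(C) = -C/3
q(H) = -4 + 2*H/3 (q(H) = H + (-4 - H/3) = -4 + 2*H/3)
2*q(z) = 2*(-4 + (2/3)*35) = 2*(-4 + 70/3) = 2*(58/3) = 116/3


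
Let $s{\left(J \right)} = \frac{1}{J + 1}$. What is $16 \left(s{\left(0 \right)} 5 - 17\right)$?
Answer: $-192$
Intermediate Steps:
$s{\left(J \right)} = \frac{1}{1 + J}$
$16 \left(s{\left(0 \right)} 5 - 17\right) = 16 \left(\frac{1}{1 + 0} \cdot 5 - 17\right) = 16 \left(1^{-1} \cdot 5 - 17\right) = 16 \left(1 \cdot 5 - 17\right) = 16 \left(5 - 17\right) = 16 \left(-12\right) = -192$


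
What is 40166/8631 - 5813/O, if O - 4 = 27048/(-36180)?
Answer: -21553531607/12090798 ≈ -1782.6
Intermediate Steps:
O = 9806/3015 (O = 4 + 27048/(-36180) = 4 + 27048*(-1/36180) = 4 - 2254/3015 = 9806/3015 ≈ 3.2524)
40166/8631 - 5813/O = 40166/8631 - 5813/9806/3015 = 40166*(1/8631) - 5813*3015/9806 = 5738/1233 - 17526195/9806 = -21553531607/12090798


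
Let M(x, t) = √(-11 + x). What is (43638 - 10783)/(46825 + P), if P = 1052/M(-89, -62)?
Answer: 38460884375/54814792301 + 86408650*I/54814792301 ≈ 0.70165 + 0.0015764*I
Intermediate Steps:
P = -526*I/5 (P = 1052/(√(-11 - 89)) = 1052/(√(-100)) = 1052/((10*I)) = 1052*(-I/10) = -526*I/5 ≈ -105.2*I)
(43638 - 10783)/(46825 + P) = (43638 - 10783)/(46825 - 526*I/5) = 32855*(25*(46825 + 526*I/5)/54814792301) = 821375*(46825 + 526*I/5)/54814792301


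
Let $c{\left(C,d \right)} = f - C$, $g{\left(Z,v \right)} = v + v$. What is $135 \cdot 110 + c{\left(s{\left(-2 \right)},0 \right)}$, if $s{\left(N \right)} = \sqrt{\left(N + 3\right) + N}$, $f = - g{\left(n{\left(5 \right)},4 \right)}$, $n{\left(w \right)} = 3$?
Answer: $14842 - i \approx 14842.0 - 1.0 i$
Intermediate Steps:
$g{\left(Z,v \right)} = 2 v$
$f = -8$ ($f = - 2 \cdot 4 = \left(-1\right) 8 = -8$)
$s{\left(N \right)} = \sqrt{3 + 2 N}$ ($s{\left(N \right)} = \sqrt{\left(3 + N\right) + N} = \sqrt{3 + 2 N}$)
$c{\left(C,d \right)} = -8 - C$
$135 \cdot 110 + c{\left(s{\left(-2 \right)},0 \right)} = 135 \cdot 110 - \left(8 + \sqrt{3 + 2 \left(-2\right)}\right) = 14850 - \left(8 + \sqrt{3 - 4}\right) = 14850 - \left(8 + \sqrt{-1}\right) = 14850 - \left(8 + i\right) = 14842 - i$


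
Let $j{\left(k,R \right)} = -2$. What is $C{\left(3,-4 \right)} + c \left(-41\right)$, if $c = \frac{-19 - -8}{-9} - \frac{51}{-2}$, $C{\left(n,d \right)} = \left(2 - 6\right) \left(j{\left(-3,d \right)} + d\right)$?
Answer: $- \frac{19289}{18} \approx -1071.6$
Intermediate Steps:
$C{\left(n,d \right)} = 8 - 4 d$ ($C{\left(n,d \right)} = \left(2 - 6\right) \left(-2 + d\right) = - 4 \left(-2 + d\right) = 8 - 4 d$)
$c = \frac{481}{18}$ ($c = \left(-19 + 8\right) \left(- \frac{1}{9}\right) - - \frac{51}{2} = \left(-11\right) \left(- \frac{1}{9}\right) + \frac{51}{2} = \frac{11}{9} + \frac{51}{2} = \frac{481}{18} \approx 26.722$)
$C{\left(3,-4 \right)} + c \left(-41\right) = \left(8 - -16\right) + \frac{481}{18} \left(-41\right) = \left(8 + 16\right) - \frac{19721}{18} = 24 - \frac{19721}{18} = - \frac{19289}{18}$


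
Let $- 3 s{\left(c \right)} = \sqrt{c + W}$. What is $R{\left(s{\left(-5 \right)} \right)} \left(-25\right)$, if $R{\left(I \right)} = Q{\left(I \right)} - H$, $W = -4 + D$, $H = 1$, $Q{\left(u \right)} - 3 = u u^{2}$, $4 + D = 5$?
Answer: $-50 - \frac{400 i \sqrt{2}}{27} \approx -50.0 - 20.951 i$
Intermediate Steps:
$D = 1$ ($D = -4 + 5 = 1$)
$Q{\left(u \right)} = 3 + u^{3}$ ($Q{\left(u \right)} = 3 + u u^{2} = 3 + u^{3}$)
$W = -3$ ($W = -4 + 1 = -3$)
$s{\left(c \right)} = - \frac{\sqrt{-3 + c}}{3}$ ($s{\left(c \right)} = - \frac{\sqrt{c - 3}}{3} = - \frac{\sqrt{-3 + c}}{3}$)
$R{\left(I \right)} = 2 + I^{3}$ ($R{\left(I \right)} = \left(3 + I^{3}\right) - 1 = 2 + I^{3}$)
$R{\left(s{\left(-5 \right)} \right)} \left(-25\right) = \left(2 + \left(- \frac{\sqrt{-3 - 5}}{3}\right)^{3}\right) \left(-25\right) = \left(2 + \left(- \frac{\sqrt{-8}}{3}\right)^{3}\right) \left(-25\right) = \left(2 + \left(- \frac{2 i \sqrt{2}}{3}\right)^{3}\right) \left(-25\right) = \left(2 + \frac{16 i \sqrt{2}}{27}\right) \left(-25\right) = -50 - \frac{400 i \sqrt{2}}{27}$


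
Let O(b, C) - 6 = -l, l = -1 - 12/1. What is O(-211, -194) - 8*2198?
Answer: -17565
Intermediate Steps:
l = -13 (l = -1 - 12 = -13)
O(b, C) = 19 (O(b, C) = 6 - 1*(-13) = 6 + 13 = 19)
O(-211, -194) - 8*2198 = 19 - 8*2198 = 19 - 1*17584 = 19 - 17584 = -17565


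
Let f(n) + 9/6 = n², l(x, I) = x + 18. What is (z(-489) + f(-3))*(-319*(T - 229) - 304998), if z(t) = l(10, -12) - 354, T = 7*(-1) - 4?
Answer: 72757503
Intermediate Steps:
l(x, I) = 18 + x
T = -11 (T = -7 - 4 = -11)
z(t) = -326 (z(t) = (18 + 10) - 354 = 28 - 354 = -326)
f(n) = -3/2 + n²
(z(-489) + f(-3))*(-319*(T - 229) - 304998) = (-326 + (-3/2 + (-3)²))*(-319*(-11 - 229) - 304998) = (-326 + (-3/2 + 9))*(-319*(-240) - 304998) = (-326 + 15/2)*(76560 - 304998) = -637/2*(-228438) = 72757503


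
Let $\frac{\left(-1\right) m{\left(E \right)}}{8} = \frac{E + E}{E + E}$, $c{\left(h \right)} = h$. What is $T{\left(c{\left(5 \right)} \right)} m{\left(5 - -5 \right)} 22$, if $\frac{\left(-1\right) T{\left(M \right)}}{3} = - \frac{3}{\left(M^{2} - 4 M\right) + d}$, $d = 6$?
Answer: $-144$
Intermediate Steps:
$T{\left(M \right)} = \frac{9}{6 + M^{2} - 4 M}$ ($T{\left(M \right)} = - 3 \left(- \frac{3}{\left(M^{2} - 4 M\right) + 6}\right) = - 3 \left(- \frac{3}{6 + M^{2} - 4 M}\right) = \frac{9}{6 + M^{2} - 4 M}$)
$m{\left(E \right)} = -8$ ($m{\left(E \right)} = - 8 \frac{E + E}{E + E} = - 8 \frac{2 E}{2 E} = - 8 \cdot 2 E \frac{1}{2 E} = \left(-8\right) 1 = -8$)
$T{\left(c{\left(5 \right)} \right)} m{\left(5 - -5 \right)} 22 = \frac{9}{6 + 5^{2} - 20} \left(-8\right) 22 = \frac{9}{6 + 25 - 20} \left(-8\right) 22 = \frac{9}{11} \left(-8\right) 22 = \left(- \frac{72}{11}\right) 22 = -144$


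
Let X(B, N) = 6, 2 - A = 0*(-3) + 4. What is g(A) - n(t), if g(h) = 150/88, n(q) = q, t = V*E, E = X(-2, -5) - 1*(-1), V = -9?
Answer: 2847/44 ≈ 64.705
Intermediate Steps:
A = -2 (A = 2 - (0*(-3) + 4) = 2 - (0 + 4) = 2 - 1*4 = 2 - 4 = -2)
E = 7 (E = 6 - 1*(-1) = 6 + 1 = 7)
t = -63 (t = -9*7 = -63)
g(h) = 75/44 (g(h) = 150*(1/88) = 75/44)
g(A) - n(t) = 75/44 - 1*(-63) = 75/44 + 63 = 2847/44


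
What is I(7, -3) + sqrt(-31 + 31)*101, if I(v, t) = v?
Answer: 7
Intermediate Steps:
I(7, -3) + sqrt(-31 + 31)*101 = 7 + sqrt(-31 + 31)*101 = 7 + sqrt(0)*101 = 7 + 0*101 = 7 + 0 = 7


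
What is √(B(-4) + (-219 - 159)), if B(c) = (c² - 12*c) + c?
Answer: I*√318 ≈ 17.833*I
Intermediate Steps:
B(c) = c² - 11*c
√(B(-4) + (-219 - 159)) = √(-4*(-11 - 4) + (-219 - 159)) = √(-4*(-15) - 378) = √(60 - 378) = √(-318) = I*√318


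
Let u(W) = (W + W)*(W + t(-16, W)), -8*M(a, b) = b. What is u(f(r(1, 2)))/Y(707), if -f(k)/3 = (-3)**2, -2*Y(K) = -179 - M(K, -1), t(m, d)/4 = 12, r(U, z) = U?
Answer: -18144/1433 ≈ -12.662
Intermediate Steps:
M(a, b) = -b/8
t(m, d) = 48 (t(m, d) = 4*12 = 48)
Y(K) = 1433/16 (Y(K) = -(-179 - (-1)*(-1)/8)/2 = -(-179 - 1*1/8)/2 = -(-179 - 1/8)/2 = -1/2*(-1433/8) = 1433/16)
f(k) = -27 (f(k) = -3*(-3)**2 = -3*9 = -27)
u(W) = 2*W*(48 + W) (u(W) = (W + W)*(W + 48) = (2*W)*(48 + W) = 2*W*(48 + W))
u(f(r(1, 2)))/Y(707) = (2*(-27)*(48 - 27))/(1433/16) = (2*(-27)*21)*(16/1433) = -1134*16/1433 = -18144/1433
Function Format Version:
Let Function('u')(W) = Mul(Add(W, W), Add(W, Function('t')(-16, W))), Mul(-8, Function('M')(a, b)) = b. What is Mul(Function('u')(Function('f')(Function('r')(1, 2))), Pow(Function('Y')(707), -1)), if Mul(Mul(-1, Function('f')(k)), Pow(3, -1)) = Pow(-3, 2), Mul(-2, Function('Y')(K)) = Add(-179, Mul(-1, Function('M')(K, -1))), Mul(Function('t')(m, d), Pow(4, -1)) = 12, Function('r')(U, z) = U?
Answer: Rational(-18144, 1433) ≈ -12.662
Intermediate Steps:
Function('M')(a, b) = Mul(Rational(-1, 8), b)
Function('t')(m, d) = 48 (Function('t')(m, d) = Mul(4, 12) = 48)
Function('Y')(K) = Rational(1433, 16) (Function('Y')(K) = Mul(Rational(-1, 2), Add(-179, Mul(-1, Mul(Rational(-1, 8), -1)))) = Mul(Rational(-1, 2), Add(-179, Mul(-1, Rational(1, 8)))) = Mul(Rational(-1, 2), Add(-179, Rational(-1, 8))) = Mul(Rational(-1, 2), Rational(-1433, 8)) = Rational(1433, 16))
Function('f')(k) = -27 (Function('f')(k) = Mul(-3, Pow(-3, 2)) = Mul(-3, 9) = -27)
Function('u')(W) = Mul(2, W, Add(48, W)) (Function('u')(W) = Mul(Add(W, W), Add(W, 48)) = Mul(Mul(2, W), Add(48, W)) = Mul(2, W, Add(48, W)))
Mul(Function('u')(Function('f')(Function('r')(1, 2))), Pow(Function('Y')(707), -1)) = Mul(Mul(2, -27, Add(48, -27)), Pow(Rational(1433, 16), -1)) = Mul(Mul(2, -27, 21), Rational(16, 1433)) = Mul(-1134, Rational(16, 1433)) = Rational(-18144, 1433)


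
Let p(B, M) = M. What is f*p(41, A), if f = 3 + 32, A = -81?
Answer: -2835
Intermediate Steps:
f = 35
f*p(41, A) = 35*(-81) = -2835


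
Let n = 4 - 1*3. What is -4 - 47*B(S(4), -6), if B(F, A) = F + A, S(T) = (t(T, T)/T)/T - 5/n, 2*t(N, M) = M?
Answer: 4057/8 ≈ 507.13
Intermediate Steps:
t(N, M) = M/2
n = 1 (n = 4 - 3 = 1)
S(T) = -5 + 1/(2*T) (S(T) = ((T/2)/T)/T - 5/1 = 1/(2*T) - 5*1 = 1/(2*T) - 5 = -5 + 1/(2*T))
B(F, A) = A + F
-4 - 47*B(S(4), -6) = -4 - 47*(-6 + (-5 + (½)/4)) = -4 - 47*(-6 + (-5 + (½)*(¼))) = -4 - 47*(-6 + (-5 + ⅛)) = -4 - 47*(-6 - 39/8) = -4 - 47*(-87/8) = -4 + 4089/8 = 4057/8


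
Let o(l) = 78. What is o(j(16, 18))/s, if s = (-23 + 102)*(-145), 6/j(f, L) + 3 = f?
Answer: -78/11455 ≈ -0.0068092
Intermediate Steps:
j(f, L) = 6/(-3 + f)
s = -11455 (s = 79*(-145) = -11455)
o(j(16, 18))/s = 78/(-11455) = 78*(-1/11455) = -78/11455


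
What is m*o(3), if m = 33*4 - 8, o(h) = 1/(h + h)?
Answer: 62/3 ≈ 20.667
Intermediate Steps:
o(h) = 1/(2*h)
m = 124 (m = 132 - 8 = 124)
m*o(3) = 124*((½)/3) = 124*((½)*(⅓)) = 124*(⅙) = 62/3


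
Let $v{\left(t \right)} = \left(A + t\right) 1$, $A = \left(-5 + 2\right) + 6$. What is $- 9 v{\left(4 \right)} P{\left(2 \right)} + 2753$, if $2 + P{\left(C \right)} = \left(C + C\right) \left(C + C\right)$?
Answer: $1871$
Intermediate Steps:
$A = 3$ ($A = -3 + 6 = 3$)
$v{\left(t \right)} = 3 + t$ ($v{\left(t \right)} = \left(3 + t\right) 1 = 3 + t$)
$P{\left(C \right)} = -2 + 4 C^{2}$ ($P{\left(C \right)} = -2 + \left(C + C\right) \left(C + C\right) = -2 + 2 C 2 C = -2 + 4 C^{2}$)
$- 9 v{\left(4 \right)} P{\left(2 \right)} + 2753 = - 9 \left(3 + 4\right) \left(-2 + 4 \cdot 2^{2}\right) + 2753 = \left(-9\right) 7 \left(-2 + 4 \cdot 4\right) + 2753 = - 63 \left(-2 + 16\right) + 2753 = \left(-63\right) 14 + 2753 = -882 + 2753 = 1871$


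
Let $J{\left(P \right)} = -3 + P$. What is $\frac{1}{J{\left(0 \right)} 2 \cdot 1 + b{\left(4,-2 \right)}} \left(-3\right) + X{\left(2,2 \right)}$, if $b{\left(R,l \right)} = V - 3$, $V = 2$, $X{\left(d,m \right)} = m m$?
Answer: $\frac{31}{7} \approx 4.4286$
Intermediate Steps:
$X{\left(d,m \right)} = m^{2}$
$b{\left(R,l \right)} = -1$ ($b{\left(R,l \right)} = 2 - 3 = -1$)
$\frac{1}{J{\left(0 \right)} 2 \cdot 1 + b{\left(4,-2 \right)}} \left(-3\right) + X{\left(2,2 \right)} = \frac{1}{\left(-3 + 0\right) 2 \cdot 1 - 1} \left(-3\right) + 2^{2} = \frac{1}{\left(-3\right) 2 \cdot 1 - 1} \left(-3\right) + 4 = \frac{1}{\left(-6\right) 1 - 1} \left(-3\right) + 4 = \frac{1}{-6 - 1} \left(-3\right) + 4 = \frac{1}{-7} \left(-3\right) + 4 = \left(- \frac{1}{7}\right) \left(-3\right) + 4 = \frac{3}{7} + 4 = \frac{31}{7}$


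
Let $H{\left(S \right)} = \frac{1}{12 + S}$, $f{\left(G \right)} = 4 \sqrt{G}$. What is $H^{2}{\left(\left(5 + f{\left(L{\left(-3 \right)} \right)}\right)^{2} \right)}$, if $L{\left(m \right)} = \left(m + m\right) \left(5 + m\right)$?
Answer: $\frac{i}{25 \left(193 i + 992 \sqrt{3}\right)} \approx 2.5824 \cdot 10^{-6} + 2.299 \cdot 10^{-5} i$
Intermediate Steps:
$L{\left(m \right)} = 2 m \left(5 + m\right)$
$H^{2}{\left(\left(5 + f{\left(L{\left(-3 \right)} \right)}\right)^{2} \right)} = \left(\frac{1}{12 + \left(5 + 4 \sqrt{2 \left(-3\right) \left(5 - 3\right)}\right)^{2}}\right)^{2} = \left(\frac{1}{12 + \left(5 + 4 \sqrt{2 \left(-3\right) 2}\right)^{2}}\right)^{2} = \left(\frac{1}{12 + \left(5 + 4 \sqrt{-12}\right)^{2}}\right)^{2} = \left(\frac{1}{12 + \left(5 + 4 \cdot 2 i \sqrt{3}\right)^{2}}\right)^{2} = \left(\frac{1}{12 + \left(5 + 8 i \sqrt{3}\right)^{2}}\right)^{2} = \frac{1}{\left(12 + \left(5 + 8 i \sqrt{3}\right)^{2}\right)^{2}}$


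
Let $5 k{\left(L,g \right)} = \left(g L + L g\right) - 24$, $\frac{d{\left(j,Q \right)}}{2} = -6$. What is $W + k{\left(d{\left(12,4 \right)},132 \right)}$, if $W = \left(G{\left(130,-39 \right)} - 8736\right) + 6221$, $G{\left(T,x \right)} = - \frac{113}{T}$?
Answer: $- \frac{82011}{26} \approx -3154.3$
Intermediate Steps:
$d{\left(j,Q \right)} = -12$ ($d{\left(j,Q \right)} = 2 \left(-6\right) = -12$)
$k{\left(L,g \right)} = - \frac{24}{5} + \frac{2 L g}{5}$ ($k{\left(L,g \right)} = \frac{\left(g L + L g\right) - 24}{5} = \frac{\left(L g + L g\right) - 24}{5} = \frac{2 L g - 24}{5} = \frac{-24 + 2 L g}{5} = - \frac{24}{5} + \frac{2 L g}{5}$)
$W = - \frac{327063}{130}$ ($W = \left(- \frac{113}{130} - 8736\right) + 6221 = - \frac{1135793}{130} + 6221 = - \frac{327063}{130} \approx -2515.9$)
$W + k{\left(d{\left(12,4 \right)},132 \right)} = - \frac{327063}{130} + \left(- \frac{24}{5} + \frac{2}{5} \left(-12\right) 132\right) = - \frac{327063}{130} - \frac{3192}{5} = - \frac{82011}{26}$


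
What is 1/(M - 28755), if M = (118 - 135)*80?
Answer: -1/30115 ≈ -3.3206e-5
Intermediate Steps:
M = -1360 (M = -17*80 = -1360)
1/(M - 28755) = 1/(-1360 - 28755) = 1/(-30115) = -1/30115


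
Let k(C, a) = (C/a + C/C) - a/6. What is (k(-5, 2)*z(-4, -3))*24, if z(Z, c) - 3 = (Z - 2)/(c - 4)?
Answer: -1188/7 ≈ -169.71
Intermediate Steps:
z(Z, c) = 3 + (-2 + Z)/(-4 + c) (z(Z, c) = 3 + (Z - 2)/(c - 4) = 3 + (-2 + Z)/(-4 + c))
k(C, a) = 1 - a/6 + C/a (k(C, a) = (C/a + 1) - a/6 = (1 + C/a) - a/6 = 1 - a/6 + C/a)
(k(-5, 2)*z(-4, -3))*24 = ((1 - ⅙*2 - 5/2)*((-14 - 4 + 3*(-3))/(-4 - 3)))*24 = ((1 - ⅓ - 5*½)*((-14 - 4 - 9)/(-7)))*24 = ((1 - ⅓ - 5/2)*(-⅐*(-27)))*24 = -11/6*27/7*24 = -99/14*24 = -1188/7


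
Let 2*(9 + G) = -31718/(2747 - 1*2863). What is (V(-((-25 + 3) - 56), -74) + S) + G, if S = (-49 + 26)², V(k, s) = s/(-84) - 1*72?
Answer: 1426513/2436 ≈ 585.60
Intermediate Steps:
V(k, s) = -72 - s/84 (V(k, s) = s*(-1/84) - 72 = -s/84 - 72 = -72 - s/84)
G = 14815/116 (G = -9 + (-31718/(2747 - 1*2863))/2 = -9 + (-31718/(2747 - 2863))/2 = -9 + (-31718/(-116))/2 = -9 + (-31718*(-1/116))/2 = -9 + (½)*(15859/58) = -9 + 15859/116 = 14815/116 ≈ 127.72)
S = 529 (S = (-23)² = 529)
(V(-((-25 + 3) - 56), -74) + S) + G = ((-72 - 1/84*(-74)) + 529) + 14815/116 = ((-72 + 37/42) + 529) + 14815/116 = (-2987/42 + 529) + 14815/116 = 19231/42 + 14815/116 = 1426513/2436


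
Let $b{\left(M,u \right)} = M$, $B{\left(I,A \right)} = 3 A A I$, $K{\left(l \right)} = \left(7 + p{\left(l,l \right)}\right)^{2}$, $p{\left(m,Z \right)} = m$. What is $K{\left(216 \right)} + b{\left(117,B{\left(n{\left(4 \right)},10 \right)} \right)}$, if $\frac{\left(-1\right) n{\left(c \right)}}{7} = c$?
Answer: $49846$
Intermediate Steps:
$n{\left(c \right)} = - 7 c$
$K{\left(l \right)} = \left(7 + l\right)^{2}$
$B{\left(I,A \right)} = 3 I A^{2}$ ($B{\left(I,A \right)} = 3 A^{2} I = 3 I A^{2}$)
$K{\left(216 \right)} + b{\left(117,B{\left(n{\left(4 \right)},10 \right)} \right)} = \left(7 + 216\right)^{2} + 117 = 223^{2} + 117 = 49729 + 117 = 49846$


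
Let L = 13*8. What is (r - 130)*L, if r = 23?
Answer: -11128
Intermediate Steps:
L = 104
(r - 130)*L = (23 - 130)*104 = -107*104 = -11128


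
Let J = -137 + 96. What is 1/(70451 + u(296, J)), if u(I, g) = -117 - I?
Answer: 1/70038 ≈ 1.4278e-5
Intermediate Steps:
J = -41
1/(70451 + u(296, J)) = 1/(70451 + (-117 - 1*296)) = 1/(70451 + (-117 - 296)) = 1/(70451 - 413) = 1/70038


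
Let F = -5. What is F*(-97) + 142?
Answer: 627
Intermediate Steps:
F*(-97) + 142 = -5*(-97) + 142 = 485 + 142 = 627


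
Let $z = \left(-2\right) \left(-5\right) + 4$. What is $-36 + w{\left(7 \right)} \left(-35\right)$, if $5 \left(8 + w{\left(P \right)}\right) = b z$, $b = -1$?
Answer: $342$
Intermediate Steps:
$z = 14$ ($z = 10 + 4 = 14$)
$w{\left(P \right)} = - \frac{54}{5}$ ($w{\left(P \right)} = -8 + \frac{\left(-1\right) 14}{5} = -8 + \frac{1}{5} \left(-14\right) = -8 - \frac{14}{5} = - \frac{54}{5}$)
$-36 + w{\left(7 \right)} \left(-35\right) = -36 - -378 = -36 + 378 = 342$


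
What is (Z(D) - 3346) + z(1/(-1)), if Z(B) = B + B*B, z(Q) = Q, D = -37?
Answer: -2015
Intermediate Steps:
Z(B) = B + B**2
(Z(D) - 3346) + z(1/(-1)) = (-37*(1 - 37) - 3346) + 1/(-1) = (-37*(-36) - 3346) - 1 = (1332 - 3346) - 1 = -2014 - 1 = -2015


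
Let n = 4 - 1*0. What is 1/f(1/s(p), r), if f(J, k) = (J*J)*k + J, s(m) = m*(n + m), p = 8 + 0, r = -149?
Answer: -9216/53 ≈ -173.89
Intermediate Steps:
n = 4 (n = 4 + 0 = 4)
p = 8
s(m) = m*(4 + m)
f(J, k) = J + k*J² (f(J, k) = J²*k + J = k*J² + J = J + k*J²)
1/f(1/s(p), r) = 1/((1 - 149/(8*(4 + 8)))/((8*(4 + 8)))) = 1/((1 - 149/(8*12))/((8*12))) = 1/((1 - 149/96)/96) = 1/((1/96)*(-53/96)) = 1/(-53/9216) = -9216/53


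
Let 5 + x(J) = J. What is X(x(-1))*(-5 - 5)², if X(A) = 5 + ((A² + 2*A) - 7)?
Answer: 2200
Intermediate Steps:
x(J) = -5 + J
X(A) = -2 + A² + 2*A (X(A) = 5 + (-7 + A² + 2*A) = -2 + A² + 2*A)
X(x(-1))*(-5 - 5)² = (-2 + (-5 - 1)² + 2*(-5 - 1))*(-5 - 5)² = (-2 + (-6)² + 2*(-6))*(-10)² = (-2 + 36 - 12)*100 = 22*100 = 2200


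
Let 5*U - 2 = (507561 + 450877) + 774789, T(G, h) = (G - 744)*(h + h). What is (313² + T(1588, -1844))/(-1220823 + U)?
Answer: 1674835/485654 ≈ 3.4486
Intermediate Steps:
T(G, h) = 2*h*(-744 + G) (T(G, h) = (-744 + G)*(2*h) = 2*h*(-744 + G))
U = 1733229/5 (U = ⅖ + ((507561 + 450877) + 774789)/5 = ⅖ + (958438 + 774789)/5 = ⅖ + (⅕)*1733227 = ⅖ + 1733227/5 = 1733229/5 ≈ 3.4665e+5)
(313² + T(1588, -1844))/(-1220823 + U) = (313² + 2*(-1844)*(-744 + 1588))/(-1220823 + 1733229/5) = (97969 + 2*(-1844)*844)/(-4370886/5) = (97969 - 3112672)*(-5/4370886) = -3014703*(-5/4370886) = 1674835/485654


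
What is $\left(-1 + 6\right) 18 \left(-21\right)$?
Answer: $-1890$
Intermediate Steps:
$\left(-1 + 6\right) 18 \left(-21\right) = 5 \cdot 18 \left(-21\right) = 90 \left(-21\right) = -1890$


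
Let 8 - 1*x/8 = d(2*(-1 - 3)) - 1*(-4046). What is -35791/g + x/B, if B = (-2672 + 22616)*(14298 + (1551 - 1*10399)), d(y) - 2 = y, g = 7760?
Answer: -5403535963/1171488400 ≈ -4.6125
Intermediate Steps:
d(y) = 2 + y
B = 108694800 (B = 19944*(14298 + (1551 - 10399)) = 19944*(14298 - 8848) = 19944*5450 = 108694800)
x = -32256 (x = 64 - 8*((2 + 2*(-1 - 3)) - 1*(-4046)) = 64 - 8*((2 + 2*(-4)) + 4046) = 64 - 8*((2 - 8) + 4046) = 64 - 8*(-6 + 4046) = 64 - 8*4040 = 64 - 32320 = -32256)
-35791/g + x/B = -35791/7760 - 32256/108694800 = -35791*1/7760 - 32256*1/108694800 = -35791/7760 - 224/754825 = -5403535963/1171488400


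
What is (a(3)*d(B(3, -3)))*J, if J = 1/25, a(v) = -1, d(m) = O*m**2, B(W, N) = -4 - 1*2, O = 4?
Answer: -144/25 ≈ -5.7600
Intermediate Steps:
B(W, N) = -6 (B(W, N) = -4 - 2 = -6)
d(m) = 4*m**2
J = 1/25 ≈ 0.040000
(a(3)*d(B(3, -3)))*J = -4*(-6)**2*(1/25) = -4*36*(1/25) = -1*144*(1/25) = -144*1/25 = -144/25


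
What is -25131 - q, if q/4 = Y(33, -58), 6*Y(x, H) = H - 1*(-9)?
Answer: -75295/3 ≈ -25098.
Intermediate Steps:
Y(x, H) = 3/2 + H/6 (Y(x, H) = (H - 1*(-9))/6 = (H + 9)/6 = (9 + H)/6 = 3/2 + H/6)
q = -98/3 (q = 4*(3/2 + (1/6)*(-58)) = 4*(3/2 - 29/3) = 4*(-49/6) = -98/3 ≈ -32.667)
-25131 - q = -25131 - 1*(-98/3) = -25131 + 98/3 = -75295/3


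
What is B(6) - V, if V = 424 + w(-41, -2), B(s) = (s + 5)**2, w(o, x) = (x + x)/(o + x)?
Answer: -13033/43 ≈ -303.09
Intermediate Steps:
w(o, x) = 2*x/(o + x) (w(o, x) = (2*x)/(o + x) = 2*x/(o + x))
B(s) = (5 + s)**2
V = 18236/43 (V = 424 + 2*(-2)/(-41 - 2) = 424 + 2*(-2)/(-43) = 424 + 2*(-2)*(-1/43) = 424 + 4/43 = 18236/43 ≈ 424.09)
B(6) - V = (5 + 6)**2 - 1*18236/43 = 11**2 - 18236/43 = 121 - 18236/43 = -13033/43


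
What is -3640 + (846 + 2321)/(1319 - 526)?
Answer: -2883353/793 ≈ -3636.0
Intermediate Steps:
-3640 + (846 + 2321)/(1319 - 526) = -3640 + 3167/793 = -2883353/793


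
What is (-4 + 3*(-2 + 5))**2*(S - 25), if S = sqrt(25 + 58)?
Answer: -625 + 25*sqrt(83) ≈ -397.24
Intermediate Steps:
S = sqrt(83) ≈ 9.1104
(-4 + 3*(-2 + 5))**2*(S - 25) = (-4 + 3*(-2 + 5))**2*(sqrt(83) - 25) = (-4 + 3*3)**2*(-25 + sqrt(83)) = (-4 + 9)**2*(-25 + sqrt(83)) = 5**2*(-25 + sqrt(83)) = 25*(-25 + sqrt(83)) = -625 + 25*sqrt(83)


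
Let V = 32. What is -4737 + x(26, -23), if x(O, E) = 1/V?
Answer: -151583/32 ≈ -4737.0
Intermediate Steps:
x(O, E) = 1/32
-4737 + x(26, -23) = -4737 + 1/32 = -151583/32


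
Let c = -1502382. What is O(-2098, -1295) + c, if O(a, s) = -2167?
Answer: -1504549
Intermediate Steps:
O(-2098, -1295) + c = -2167 - 1502382 = -1504549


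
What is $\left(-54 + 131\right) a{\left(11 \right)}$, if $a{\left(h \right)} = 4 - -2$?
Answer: $462$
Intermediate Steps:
$a{\left(h \right)} = 6$ ($a{\left(h \right)} = 4 + 2 = 6$)
$\left(-54 + 131\right) a{\left(11 \right)} = \left(-54 + 131\right) 6 = 77 \cdot 6 = 462$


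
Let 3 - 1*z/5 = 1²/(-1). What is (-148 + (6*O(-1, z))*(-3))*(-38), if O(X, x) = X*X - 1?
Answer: 5624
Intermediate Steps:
z = 20 (z = 15 - 5*1²/(-1) = 15 - 5*(-1) = 15 + 5 = 20)
O(X, x) = -1 + X² (O(X, x) = X² - 1 = -1 + X²)
(-148 + (6*O(-1, z))*(-3))*(-38) = (-148 + (6*(-1 + (-1)²))*(-3))*(-38) = (-148 + (6*(-1 + 1))*(-3))*(-38) = (-148 + (6*0)*(-3))*(-38) = (-148 + 0*(-3))*(-38) = (-148 + 0)*(-38) = -148*(-38) = 5624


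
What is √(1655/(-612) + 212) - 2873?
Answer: -2873 + √2177513/102 ≈ -2858.5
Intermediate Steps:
√(1655/(-612) + 212) - 2873 = √(1655*(-1/612) + 212) - 2873 = √(-1655/612 + 212) - 2873 = √(128089/612) - 2873 = √2177513/102 - 2873 = -2873 + √2177513/102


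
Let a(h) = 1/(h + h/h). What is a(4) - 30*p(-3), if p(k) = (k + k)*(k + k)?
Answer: -5399/5 ≈ -1079.8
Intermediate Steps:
p(k) = 4*k**2 (p(k) = (2*k)*(2*k) = 4*k**2)
a(h) = 1/(1 + h) (a(h) = 1/(h + 1) = 1/(1 + h))
a(4) - 30*p(-3) = 1/(1 + 4) - 120*(-3)**2 = 1/5 - 120*9 = 1/5 - 30*36 = 1/5 - 1080 = -5399/5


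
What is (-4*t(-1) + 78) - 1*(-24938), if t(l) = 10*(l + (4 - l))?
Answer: 24856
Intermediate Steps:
t(l) = 40 (t(l) = 10*4 = 40)
(-4*t(-1) + 78) - 1*(-24938) = (-4*40 + 78) - 1*(-24938) = (-160 + 78) + 24938 = -82 + 24938 = 24856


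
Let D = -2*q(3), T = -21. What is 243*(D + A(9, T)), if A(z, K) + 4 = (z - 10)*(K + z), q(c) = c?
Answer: 486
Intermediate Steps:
A(z, K) = -4 + (-10 + z)*(K + z) (A(z, K) = -4 + (z - 10)*(K + z) = -4 + (-10 + z)*(K + z))
D = -6 (D = -2*3 = -6)
243*(D + A(9, T)) = 243*(-6 + (-4 + 9**2 - 10*(-21) - 10*9 - 21*9)) = 243*(-6 + (-4 + 81 + 210 - 90 - 189)) = 243*(-6 + 8) = 243*2 = 486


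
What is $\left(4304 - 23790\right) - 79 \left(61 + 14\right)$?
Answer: $-25411$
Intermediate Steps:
$\left(4304 - 23790\right) - 79 \left(61 + 14\right) = -19486 - 5925 = -25411$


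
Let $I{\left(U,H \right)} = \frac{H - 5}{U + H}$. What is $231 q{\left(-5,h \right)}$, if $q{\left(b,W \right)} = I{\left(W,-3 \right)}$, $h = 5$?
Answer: $-924$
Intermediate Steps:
$I{\left(U,H \right)} = \frac{-5 + H}{H + U}$
$q{\left(b,W \right)} = - \frac{8}{-3 + W}$ ($q{\left(b,W \right)} = \frac{-5 - 3}{-3 + W} = \frac{1}{-3 + W} \left(-8\right) = - \frac{8}{-3 + W}$)
$231 q{\left(-5,h \right)} = 231 \left(- \frac{8}{-3 + 5}\right) = 231 \left(- \frac{8}{2}\right) = 231 \left(\left(-8\right) \frac{1}{2}\right) = 231 \left(-4\right) = -924$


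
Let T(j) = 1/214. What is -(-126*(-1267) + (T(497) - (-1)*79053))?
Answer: -51080731/214 ≈ -2.3870e+5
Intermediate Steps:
T(j) = 1/214
-(-126*(-1267) + (T(497) - (-1)*79053)) = -(-126*(-1267) + (1/214 - (-1)*79053)) = -(159642 + (1/214 - 1*(-79053))) = -(159642 + (1/214 + 79053)) = -(159642 + 16917343/214) = -1*51080731/214 = -51080731/214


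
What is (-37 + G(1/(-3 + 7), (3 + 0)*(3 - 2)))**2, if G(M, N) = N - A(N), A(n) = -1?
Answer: 1089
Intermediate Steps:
G(M, N) = 1 + N (G(M, N) = N - 1*(-1) = N + 1 = 1 + N)
(-37 + G(1/(-3 + 7), (3 + 0)*(3 - 2)))**2 = (-37 + (1 + (3 + 0)*(3 - 2)))**2 = (-37 + (1 + 3*1))**2 = (-37 + (1 + 3))**2 = (-37 + 4)**2 = (-33)**2 = 1089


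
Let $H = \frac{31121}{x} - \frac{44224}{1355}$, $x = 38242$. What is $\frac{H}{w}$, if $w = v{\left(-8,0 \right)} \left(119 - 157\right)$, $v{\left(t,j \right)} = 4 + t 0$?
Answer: $\frac{1649045253}{7876322320} \approx 0.20937$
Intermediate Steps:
$v{\left(t,j \right)} = 4$ ($v{\left(t,j \right)} = 4 + 0 = 4$)
$w = -152$ ($w = 4 \left(119 - 157\right) = 4 \left(-38\right) = -152$)
$H = - \frac{1649045253}{51817910}$ ($H = \frac{31121}{38242} - \frac{44224}{1355} = - \frac{1649045253}{51817910} \approx -31.824$)
$\frac{H}{w} = - \frac{1649045253}{51817910 \left(-152\right)} = \left(- \frac{1649045253}{51817910}\right) \left(- \frac{1}{152}\right) = \frac{1649045253}{7876322320}$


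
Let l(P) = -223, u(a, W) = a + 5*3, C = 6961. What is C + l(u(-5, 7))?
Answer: 6738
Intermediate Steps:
u(a, W) = 15 + a (u(a, W) = a + 15 = 15 + a)
C + l(u(-5, 7)) = 6961 - 223 = 6738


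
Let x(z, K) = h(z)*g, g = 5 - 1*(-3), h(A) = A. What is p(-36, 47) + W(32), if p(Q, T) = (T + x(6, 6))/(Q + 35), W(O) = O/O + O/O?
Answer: -93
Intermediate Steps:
g = 8 (g = 5 + 3 = 8)
x(z, K) = 8*z (x(z, K) = z*8 = 8*z)
W(O) = 2 (W(O) = 1 + 1 = 2)
p(Q, T) = (48 + T)/(35 + Q) (p(Q, T) = (T + 8*6)/(Q + 35) = (T + 48)/(35 + Q) = (48 + T)/(35 + Q))
p(-36, 47) + W(32) = (48 + 47)/(35 - 36) + 2 = 95/(-1) + 2 = -1*95 + 2 = -95 + 2 = -93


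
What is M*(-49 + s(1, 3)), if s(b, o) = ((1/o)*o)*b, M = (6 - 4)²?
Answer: -192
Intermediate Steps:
M = 4 (M = 2² = 4)
s(b, o) = b (s(b, o) = (o/o)*b = 1*b = b)
M*(-49 + s(1, 3)) = 4*(-49 + 1) = 4*(-48) = -192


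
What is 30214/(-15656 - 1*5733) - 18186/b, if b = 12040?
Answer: -53768351/18394540 ≈ -2.9231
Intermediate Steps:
30214/(-15656 - 1*5733) - 18186/b = 30214/(-15656 - 1*5733) - 18186/12040 = 30214/(-15656 - 5733) - 18186*1/12040 = 30214/(-21389) - 1299/860 = 30214*(-1/21389) - 1299/860 = -30214/21389 - 1299/860 = -53768351/18394540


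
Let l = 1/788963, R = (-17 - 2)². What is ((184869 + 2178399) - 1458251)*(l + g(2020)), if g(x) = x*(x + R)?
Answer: 3434188571183014037/788963 ≈ 4.3528e+12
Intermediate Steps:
R = 361 (R = (-19)² = 361)
g(x) = x*(361 + x) (g(x) = x*(x + 361) = x*(361 + x))
l = 1/788963 ≈ 1.2675e-6
((184869 + 2178399) - 1458251)*(l + g(2020)) = ((184869 + 2178399) - 1458251)*(1/788963 + 2020*(361 + 2020)) = (2363268 - 1458251)*(1/788963 + 2020*2381) = 905017*(1/788963 + 4809620) = 905017*(3794612224061/788963) = 3434188571183014037/788963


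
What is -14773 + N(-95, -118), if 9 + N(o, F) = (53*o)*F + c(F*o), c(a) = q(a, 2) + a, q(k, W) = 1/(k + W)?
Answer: 6621336297/11212 ≈ 5.9056e+5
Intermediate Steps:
q(k, W) = 1/(W + k)
c(a) = a + 1/(2 + a) (c(a) = 1/(2 + a) + a = a + 1/(2 + a))
N(o, F) = -9 + (1 + F*o*(2 + F*o))/(2 + F*o) + 53*F*o (N(o, F) = -9 + ((53*o)*F + (1 + (F*o)*(2 + F*o))/(2 + F*o)) = -9 + (53*F*o + (1 + F*o*(2 + F*o))/(2 + F*o)) = -9 + ((1 + F*o*(2 + F*o))/(2 + F*o) + 53*F*o) = -9 + (1 + F*o*(2 + F*o))/(2 + F*o) + 53*F*o)
-14773 + N(-95, -118) = -14773 + (1 + 9*(-1 + 6*(-118)*(-95))*(2 - 118*(-95)))/(2 - 118*(-95)) = -14773 + (1 + 9*(-1 + 67260)*(2 + 11210))/(2 + 11210) = -14773 + (1 + 9*67259*11212)/11212 = -14773 + (1 + 6786971172)/11212 = -14773 + (1/11212)*6786971173 = -14773 + 6786971173/11212 = 6621336297/11212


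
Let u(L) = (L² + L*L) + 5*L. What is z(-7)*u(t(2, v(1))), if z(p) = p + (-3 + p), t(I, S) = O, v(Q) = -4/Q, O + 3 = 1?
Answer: 34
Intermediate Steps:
O = -2 (O = -3 + 1 = -2)
t(I, S) = -2
u(L) = 2*L² + 5*L (u(L) = (L² + L²) + 5*L = 2*L² + 5*L)
z(p) = -3 + 2*p
z(-7)*u(t(2, v(1))) = (-3 + 2*(-7))*(-2*(5 + 2*(-2))) = (-3 - 14)*(-2*(5 - 4)) = -(-34) = -17*(-2) = 34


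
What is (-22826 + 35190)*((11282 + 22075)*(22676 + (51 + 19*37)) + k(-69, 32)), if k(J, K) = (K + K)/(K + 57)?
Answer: 860019457377256/89 ≈ 9.6631e+12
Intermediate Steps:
k(J, K) = 2*K/(57 + K) (k(J, K) = (2*K)/(57 + K) = 2*K/(57 + K))
(-22826 + 35190)*((11282 + 22075)*(22676 + (51 + 19*37)) + k(-69, 32)) = (-22826 + 35190)*((11282 + 22075)*(22676 + (51 + 19*37)) + 2*32/(57 + 32)) = 12364*(33357*(22676 + (51 + 703)) + 2*32/89) = 12364*(33357*(22676 + 754) + 2*32*(1/89)) = 12364*(33357*23430 + 64/89) = 12364*(781554510 + 64/89) = 12364*(69558351454/89) = 860019457377256/89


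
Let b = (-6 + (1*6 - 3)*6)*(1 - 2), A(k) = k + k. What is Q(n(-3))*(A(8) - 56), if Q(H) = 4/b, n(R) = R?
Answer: 40/3 ≈ 13.333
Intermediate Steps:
A(k) = 2*k
b = -12 (b = (-6 + (6 - 3)*6)*(-1) = (-6 + 3*6)*(-1) = (-6 + 18)*(-1) = 12*(-1) = -12)
Q(H) = -1/3 (Q(H) = 4/(-12) = 4*(-1/12) = -1/3)
Q(n(-3))*(A(8) - 56) = -(2*8 - 56)/3 = -(16 - 56)/3 = -1/3*(-40) = 40/3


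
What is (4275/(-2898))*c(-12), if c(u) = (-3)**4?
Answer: -38475/322 ≈ -119.49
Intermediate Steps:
c(u) = 81
(4275/(-2898))*c(-12) = (4275/(-2898))*81 = (4275*(-1/2898))*81 = -475/322*81 = -38475/322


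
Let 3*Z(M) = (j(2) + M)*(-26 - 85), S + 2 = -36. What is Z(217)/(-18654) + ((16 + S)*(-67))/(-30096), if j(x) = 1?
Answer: 1630745/4253112 ≈ 0.38342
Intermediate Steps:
S = -38 (S = -2 - 36 = -38)
Z(M) = -37 - 37*M (Z(M) = ((1 + M)*(-26 - 85))/3 = ((1 + M)*(-111))/3 = (-111 - 111*M)/3 = -37 - 37*M)
Z(217)/(-18654) + ((16 + S)*(-67))/(-30096) = (-37 - 37*217)/(-18654) + ((16 - 38)*(-67))/(-30096) = (-37 - 8029)*(-1/18654) - 22*(-67)*(-1/30096) = -8066*(-1/18654) + 1474*(-1/30096) = 4033/9327 - 67/1368 = 1630745/4253112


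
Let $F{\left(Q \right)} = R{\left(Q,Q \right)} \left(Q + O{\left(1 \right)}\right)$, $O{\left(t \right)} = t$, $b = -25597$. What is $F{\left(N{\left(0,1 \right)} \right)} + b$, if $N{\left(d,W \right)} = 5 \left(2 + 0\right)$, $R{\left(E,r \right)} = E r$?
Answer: $-24497$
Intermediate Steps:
$N{\left(d,W \right)} = 10$ ($N{\left(d,W \right)} = 5 \cdot 2 = 10$)
$F{\left(Q \right)} = Q^{2} \left(1 + Q\right)$ ($F{\left(Q \right)} = Q Q \left(Q + 1\right) = Q^{2} \left(1 + Q\right)$)
$F{\left(N{\left(0,1 \right)} \right)} + b = 10^{2} \left(1 + 10\right) - 25597 = 100 \cdot 11 - 25597 = 1100 - 25597 = -24497$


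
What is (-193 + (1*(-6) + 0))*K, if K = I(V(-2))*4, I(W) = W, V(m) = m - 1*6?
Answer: 6368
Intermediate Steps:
V(m) = -6 + m (V(m) = m - 6 = -6 + m)
K = -32 (K = (-6 - 2)*4 = -8*4 = -32)
(-193 + (1*(-6) + 0))*K = (-193 + (1*(-6) + 0))*(-32) = (-193 + (-6 + 0))*(-32) = (-193 - 6)*(-32) = -199*(-32) = 6368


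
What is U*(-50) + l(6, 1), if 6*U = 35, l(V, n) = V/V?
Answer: -872/3 ≈ -290.67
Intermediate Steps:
l(V, n) = 1
U = 35/6 (U = (⅙)*35 = 35/6 ≈ 5.8333)
U*(-50) + l(6, 1) = (35/6)*(-50) + 1 = -875/3 + 1 = -872/3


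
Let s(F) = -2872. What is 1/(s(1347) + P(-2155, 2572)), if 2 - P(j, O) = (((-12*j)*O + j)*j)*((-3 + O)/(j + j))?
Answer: -2/170863592025 ≈ -1.1705e-11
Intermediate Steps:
P(j, O) = 2 - (-3 + O)*(j - 12*O*j)/2 (P(j, O) = 2 - ((-12*j)*O + j)*j*(-3 + O)/(j + j) = 2 - (-12*O*j + j)*j*(-3 + O)/((2*j)) = 2 - (j - 12*O*j)*j*(-3 + O)*(1/(2*j)) = 2 - j*(j - 12*O*j)*(-3 + O)/(2*j) = 2 - (-3 + O)*(j - 12*O*j)/2)
1/(s(1347) + P(-2155, 2572)) = 1/(-2872 + (2 + (3/2)*(-2155) + 6*(-2155)*2572**2 - 37/2*2572*(-2155))) = 1/(-2872 + (2 - 6465/2 + 6*(-2155)*6615184 + 102539210)) = 1/(-2872 + (2 - 6465/2 - 85534329120 + 102539210)) = 1/(-2872 - 170863586281/2) = 1/(-170863592025/2) = -2/170863592025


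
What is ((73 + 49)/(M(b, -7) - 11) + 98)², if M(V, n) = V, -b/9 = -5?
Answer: 2982529/289 ≈ 10320.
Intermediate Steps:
b = 45 (b = -9*(-5) = 45)
((73 + 49)/(M(b, -7) - 11) + 98)² = ((73 + 49)/(45 - 11) + 98)² = (122/34 + 98)² = (122*(1/34) + 98)² = (61/17 + 98)² = (1727/17)² = 2982529/289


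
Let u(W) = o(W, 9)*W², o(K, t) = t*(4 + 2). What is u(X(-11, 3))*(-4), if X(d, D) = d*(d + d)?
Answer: -12649824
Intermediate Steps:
X(d, D) = 2*d² (X(d, D) = d*(2*d) = 2*d²)
o(K, t) = 6*t (o(K, t) = t*6 = 6*t)
u(W) = 54*W² (u(W) = (6*9)*W² = 54*W²)
u(X(-11, 3))*(-4) = (54*(2*(-11)²)²)*(-4) = (54*(2*121)²)*(-4) = (54*242²)*(-4) = (54*58564)*(-4) = 3162456*(-4) = -12649824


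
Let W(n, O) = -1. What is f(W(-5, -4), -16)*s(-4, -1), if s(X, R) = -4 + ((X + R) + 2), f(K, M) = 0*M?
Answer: 0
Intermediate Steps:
f(K, M) = 0
s(X, R) = -2 + R + X (s(X, R) = -4 + ((R + X) + 2) = -4 + (2 + R + X) = -2 + R + X)
f(W(-5, -4), -16)*s(-4, -1) = 0*(-2 - 1 - 4) = 0*(-7) = 0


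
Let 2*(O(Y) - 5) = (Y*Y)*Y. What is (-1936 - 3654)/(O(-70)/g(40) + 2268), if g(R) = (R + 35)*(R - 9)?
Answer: -866450/340107 ≈ -2.5476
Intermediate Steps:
O(Y) = 5 + Y³/2 (O(Y) = 5 + ((Y*Y)*Y)/2 = 5 + (Y²*Y)/2 = 5 + Y³/2)
g(R) = (-9 + R)*(35 + R) (g(R) = (35 + R)*(-9 + R) = (-9 + R)*(35 + R))
(-1936 - 3654)/(O(-70)/g(40) + 2268) = (-1936 - 3654)/((5 + (½)*(-70)³)/(-315 + 40² + 26*40) + 2268) = -5590/((5 + (½)*(-343000))/(-315 + 1600 + 1040) + 2268) = -5590/((5 - 171500)/2325 + 2268) = -5590/(-171495*1/2325 + 2268) = -5590/(-11433/155 + 2268) = -5590/340107/155 = -5590*155/340107 = -866450/340107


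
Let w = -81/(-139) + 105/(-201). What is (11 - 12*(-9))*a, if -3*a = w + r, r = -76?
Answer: 28053298/9313 ≈ 3012.3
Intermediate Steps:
w = 562/9313 (w = -81*(-1/139) + 105*(-1/201) = 81/139 - 35/67 = 562/9313 ≈ 0.060346)
a = 235742/9313 (a = -(562/9313 - 76)/3 = -⅓*(-707226/9313) = 235742/9313 ≈ 25.313)
(11 - 12*(-9))*a = (11 - 12*(-9))*(235742/9313) = (11 + 108)*(235742/9313) = 119*(235742/9313) = 28053298/9313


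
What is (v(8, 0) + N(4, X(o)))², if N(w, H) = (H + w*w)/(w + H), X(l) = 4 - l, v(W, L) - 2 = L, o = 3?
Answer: 729/25 ≈ 29.160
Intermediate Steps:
v(W, L) = 2 + L
N(w, H) = (H + w²)/(H + w)
(v(8, 0) + N(4, X(o)))² = ((2 + 0) + ((4 - 1*3) + 4²)/((4 - 1*3) + 4))² = (2 + ((4 - 3) + 16)/((4 - 3) + 4))² = (2 + (1 + 16)/(1 + 4))² = (2 + 17/5)² = (27/5)² = 729/25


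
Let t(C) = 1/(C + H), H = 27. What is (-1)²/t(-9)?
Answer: 18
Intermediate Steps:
t(C) = 1/(27 + C) (t(C) = 1/(C + 27) = 1/(27 + C))
(-1)²/t(-9) = (-1)²/(1/(27 - 9)) = 1/1/18 = 1/(1/18) = 1*18 = 18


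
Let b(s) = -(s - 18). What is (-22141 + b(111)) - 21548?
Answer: -43782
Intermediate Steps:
b(s) = 18 - s (b(s) = -(-18 + s) = 18 - s)
(-22141 + b(111)) - 21548 = (-22141 + (18 - 1*111)) - 21548 = (-22141 + (18 - 111)) - 21548 = (-22141 - 93) - 21548 = -22234 - 21548 = -43782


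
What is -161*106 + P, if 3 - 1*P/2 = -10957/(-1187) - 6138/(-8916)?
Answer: -15063409863/881941 ≈ -17080.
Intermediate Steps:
P = -12204757/881941 (P = 6 - 2*(-10957/(-1187) - 6138/(-8916)) = 6 - 2*(-10957*(-1/1187) - 6138*(-1/8916)) = 6 - 2*(10957/1187 + 1023/1486) = 6 - 2*17496403/1763882 = 6 - 17496403/881941 = -12204757/881941 ≈ -13.839)
-161*106 + P = -161*106 - 12204757/881941 = -17066 - 12204757/881941 = -15063409863/881941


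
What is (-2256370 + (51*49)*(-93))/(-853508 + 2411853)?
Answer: -2488777/1558345 ≈ -1.5971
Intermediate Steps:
(-2256370 + (51*49)*(-93))/(-853508 + 2411853) = (-2256370 + 2499*(-93))/1558345 = (-2256370 - 232407)*(1/1558345) = -2488777*1/1558345 = -2488777/1558345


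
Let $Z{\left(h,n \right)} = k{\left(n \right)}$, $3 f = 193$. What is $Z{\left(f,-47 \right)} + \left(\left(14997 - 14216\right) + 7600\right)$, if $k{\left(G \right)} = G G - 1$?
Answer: $10589$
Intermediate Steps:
$f = \frac{193}{3}$ ($f = \frac{1}{3} \cdot 193 = \frac{193}{3} \approx 64.333$)
$k{\left(G \right)} = -1 + G^{2}$ ($k{\left(G \right)} = G^{2} - 1 = -1 + G^{2}$)
$Z{\left(h,n \right)} = -1 + n^{2}$
$Z{\left(f,-47 \right)} + \left(\left(14997 - 14216\right) + 7600\right) = \left(-1 + \left(-47\right)^{2}\right) + \left(\left(14997 - 14216\right) + 7600\right) = \left(-1 + 2209\right) + \left(781 + 7600\right) = 2208 + 8381 = 10589$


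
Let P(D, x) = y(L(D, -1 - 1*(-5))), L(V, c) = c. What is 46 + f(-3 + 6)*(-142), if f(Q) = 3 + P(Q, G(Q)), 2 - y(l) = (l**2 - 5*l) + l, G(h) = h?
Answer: -664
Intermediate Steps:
y(l) = 2 - l**2 + 4*l (y(l) = 2 - ((l**2 - 5*l) + l) = 2 - (l**2 - 4*l) = 2 + (-l**2 + 4*l) = 2 - l**2 + 4*l)
P(D, x) = 2 (P(D, x) = 2 - (-1 - 1*(-5))**2 + 4*(-1 - 1*(-5)) = 2 - (-1 + 5)**2 + 4*(-1 + 5) = 2 - 1*4**2 + 4*4 = 2 - 1*16 + 16 = 2 - 16 + 16 = 2)
f(Q) = 5 (f(Q) = 3 + 2 = 5)
46 + f(-3 + 6)*(-142) = 46 + 5*(-142) = 46 - 710 = -664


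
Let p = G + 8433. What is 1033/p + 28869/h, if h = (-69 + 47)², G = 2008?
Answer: 301921201/5053444 ≈ 59.746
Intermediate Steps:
p = 10441 (p = 2008 + 8433 = 10441)
h = 484 (h = (-22)² = 484)
1033/p + 28869/h = 1033/10441 + 28869/484 = 301921201/5053444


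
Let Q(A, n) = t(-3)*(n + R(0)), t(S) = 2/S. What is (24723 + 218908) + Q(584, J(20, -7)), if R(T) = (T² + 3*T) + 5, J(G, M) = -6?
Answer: 730895/3 ≈ 2.4363e+5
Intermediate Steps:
R(T) = 5 + T² + 3*T
Q(A, n) = -10/3 - 2*n/3 (Q(A, n) = (2/(-3))*(n + (5 + 0² + 3*0)) = (2*(-⅓))*(n + (5 + 0 + 0)) = -2*(n + 5)/3 = -2*(5 + n)/3 = -10/3 - 2*n/3)
(24723 + 218908) + Q(584, J(20, -7)) = (24723 + 218908) + (-10/3 - ⅔*(-6)) = 243631 + (-10/3 + 4) = 243631 + ⅔ = 730895/3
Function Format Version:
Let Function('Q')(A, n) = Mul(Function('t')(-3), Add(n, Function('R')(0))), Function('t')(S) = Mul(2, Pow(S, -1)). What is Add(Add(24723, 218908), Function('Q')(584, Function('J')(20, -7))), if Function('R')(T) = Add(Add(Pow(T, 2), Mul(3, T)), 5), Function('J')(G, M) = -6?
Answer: Rational(730895, 3) ≈ 2.4363e+5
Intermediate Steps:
Function('R')(T) = Add(5, Pow(T, 2), Mul(3, T))
Function('Q')(A, n) = Add(Rational(-10, 3), Mul(Rational(-2, 3), n)) (Function('Q')(A, n) = Mul(Mul(2, Pow(-3, -1)), Add(n, Add(5, Pow(0, 2), Mul(3, 0)))) = Mul(Mul(2, Rational(-1, 3)), Add(n, Add(5, 0, 0))) = Mul(Rational(-2, 3), Add(n, 5)) = Mul(Rational(-2, 3), Add(5, n)) = Add(Rational(-10, 3), Mul(Rational(-2, 3), n)))
Add(Add(24723, 218908), Function('Q')(584, Function('J')(20, -7))) = Add(Add(24723, 218908), Add(Rational(-10, 3), Mul(Rational(-2, 3), -6))) = Add(243631, Add(Rational(-10, 3), 4)) = Add(243631, Rational(2, 3)) = Rational(730895, 3)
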